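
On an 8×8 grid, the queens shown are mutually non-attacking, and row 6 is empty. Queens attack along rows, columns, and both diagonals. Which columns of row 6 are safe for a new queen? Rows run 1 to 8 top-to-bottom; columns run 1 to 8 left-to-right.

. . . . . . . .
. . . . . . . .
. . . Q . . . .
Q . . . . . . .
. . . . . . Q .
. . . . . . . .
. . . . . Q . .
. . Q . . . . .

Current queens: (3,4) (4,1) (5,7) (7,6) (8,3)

columns 2

(3,4) attacks row 6 at column 4 and diagonals 1, 7.
(4,1) attacks row 6 at column 1 and diagonals 3.
(5,7) attacks row 6 at column 7 and diagonals 6, 8.
(7,6) attacks row 6 at column 6 and diagonals 5, 7.
(8,3) attacks row 6 at column 3 and diagonals 1, 5.
Attacked columns: {1, 3, 4, 5, 6, 7, 8}. Safe: {2}.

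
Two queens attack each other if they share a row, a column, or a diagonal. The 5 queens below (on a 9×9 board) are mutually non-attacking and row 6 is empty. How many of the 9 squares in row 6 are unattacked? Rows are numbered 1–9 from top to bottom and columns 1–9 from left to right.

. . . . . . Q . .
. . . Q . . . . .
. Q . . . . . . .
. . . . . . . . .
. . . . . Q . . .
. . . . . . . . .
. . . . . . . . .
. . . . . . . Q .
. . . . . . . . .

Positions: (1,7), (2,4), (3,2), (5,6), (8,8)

(1,7) attacks row 6 at column 7 and diagonals 2.
(2,4) attacks row 6 at column 4 and diagonals 8.
(3,2) attacks row 6 at column 2 and diagonals 5.
(5,6) attacks row 6 at column 6 and diagonals 5, 7.
(8,8) attacks row 6 at column 8 and diagonals 6.
Attacked columns: {2, 4, 5, 6, 7, 8}. Safe: {1, 3, 9}.

3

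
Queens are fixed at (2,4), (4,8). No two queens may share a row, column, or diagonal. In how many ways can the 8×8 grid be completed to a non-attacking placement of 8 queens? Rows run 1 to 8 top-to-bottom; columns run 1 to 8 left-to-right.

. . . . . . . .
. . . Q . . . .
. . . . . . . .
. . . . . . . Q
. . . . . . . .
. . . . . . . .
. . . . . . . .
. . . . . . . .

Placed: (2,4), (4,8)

3

Branch on row 1: col 1 → 0; col 2 → 1; col 6 → 1; col 7 → 1.
Sum: 0 + 1 + 1 + 1 = 3.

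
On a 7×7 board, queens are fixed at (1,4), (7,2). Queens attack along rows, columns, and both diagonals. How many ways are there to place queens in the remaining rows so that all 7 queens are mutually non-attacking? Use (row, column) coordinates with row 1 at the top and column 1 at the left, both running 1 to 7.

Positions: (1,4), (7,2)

1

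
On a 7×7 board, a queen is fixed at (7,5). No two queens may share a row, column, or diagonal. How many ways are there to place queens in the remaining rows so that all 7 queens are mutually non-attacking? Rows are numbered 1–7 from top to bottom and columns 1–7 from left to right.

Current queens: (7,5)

6

Branch on row 1: col 1 → 1; col 2 → 1; col 3 → 2; col 4 → 1; col 6 → 0; col 7 → 1.
Sum: 1 + 1 + 2 + 1 + 0 + 1 = 6.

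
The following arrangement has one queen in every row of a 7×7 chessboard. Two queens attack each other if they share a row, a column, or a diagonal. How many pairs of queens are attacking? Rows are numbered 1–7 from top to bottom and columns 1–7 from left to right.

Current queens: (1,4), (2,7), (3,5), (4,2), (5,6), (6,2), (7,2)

Same column: (4,2)–(6,2) (column 2); (4,2)–(7,2) (column 2); (6,2)–(7,2) (column 2).
Same diagonal: (2,7)–(7,2) (|2−7| = |7−2| = 5); (3,5)–(6,2) (|3−6| = |5−2| = 3).
Total attacking pairs: 5.

5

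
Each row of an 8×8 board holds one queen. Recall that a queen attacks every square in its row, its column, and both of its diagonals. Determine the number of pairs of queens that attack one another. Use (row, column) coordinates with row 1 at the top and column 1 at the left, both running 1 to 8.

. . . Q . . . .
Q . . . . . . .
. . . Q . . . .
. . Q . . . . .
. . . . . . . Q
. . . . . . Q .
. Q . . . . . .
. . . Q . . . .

Same column: (1,4)–(3,4) (column 4); (1,4)–(8,4) (column 4); (3,4)–(8,4) (column 4).
Same diagonal: (1,4)–(5,8) (|1−5| = |4−8| = 4); (2,1)–(4,3) (|2−4| = |1−3| = 2); (3,4)–(4,3) (|3−4| = |4−3| = 1); (3,4)–(6,7) (|3−6| = |4−7| = 3); (5,8)–(6,7) (|5−6| = |8−7| = 1).
Total attacking pairs: 8.

8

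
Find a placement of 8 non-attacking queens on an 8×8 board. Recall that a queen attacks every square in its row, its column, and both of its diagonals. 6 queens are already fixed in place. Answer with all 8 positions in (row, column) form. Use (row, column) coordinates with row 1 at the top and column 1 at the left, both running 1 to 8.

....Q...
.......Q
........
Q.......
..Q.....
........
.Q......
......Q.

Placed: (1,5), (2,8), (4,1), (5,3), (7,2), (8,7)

(1,5) (2,8) (3,4) (4,1) (5,3) (6,6) (7,2) (8,7)

Row 3: attacked by (1,5)→{3,5,7}; (2,8)→{7,8}; (4,1)→{1,2}; (5,3)→{1,3,5}; (7,2)→{2,6}; (8,7)→{2,7}. Safe: 4. Place at column 4.
Row 6: attacked by (1,5)→{5}; (2,8)→{4,8}; (3,4)→{1,4,7}; (4,1)→{1,3}; (5,3)→{2,3,4}; (7,2)→{1,2,3}; (8,7)→{5,7}. Safe: 6. Place at column 6.
Columns [5, 8, 4, 1, 3, 6, 2, 7], r−c [-4, -6, -1, 3, 2, 0, 5, 1], r+c [6, 10, 7, 5, 8, 12, 9, 15] are all distinct, so no two queens attack.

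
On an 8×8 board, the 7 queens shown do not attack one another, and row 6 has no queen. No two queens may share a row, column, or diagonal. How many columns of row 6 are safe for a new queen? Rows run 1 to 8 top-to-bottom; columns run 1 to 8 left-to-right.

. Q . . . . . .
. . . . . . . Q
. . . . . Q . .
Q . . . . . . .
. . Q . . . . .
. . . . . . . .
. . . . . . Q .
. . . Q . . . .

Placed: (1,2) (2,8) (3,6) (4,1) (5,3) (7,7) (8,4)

1

(1,2) attacks row 6 at column 2 and diagonals 7.
(2,8) attacks row 6 at column 8 and diagonals 4.
(3,6) attacks row 6 at column 6 and diagonals 3.
(4,1) attacks row 6 at column 1 and diagonals 3.
(5,3) attacks row 6 at column 3 and diagonals 2, 4.
(7,7) attacks row 6 at column 7 and diagonals 6, 8.
(8,4) attacks row 6 at column 4 and diagonals 2, 6.
Attacked columns: {1, 2, 3, 4, 6, 7, 8}. Safe: {5}.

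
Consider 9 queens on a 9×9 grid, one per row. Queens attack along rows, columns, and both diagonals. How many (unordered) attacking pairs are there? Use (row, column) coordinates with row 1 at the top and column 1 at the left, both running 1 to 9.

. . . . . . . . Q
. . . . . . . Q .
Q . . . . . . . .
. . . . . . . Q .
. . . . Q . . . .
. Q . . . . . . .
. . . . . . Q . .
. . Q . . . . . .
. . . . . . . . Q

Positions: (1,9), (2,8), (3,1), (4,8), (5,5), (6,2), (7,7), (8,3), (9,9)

8

Same column: (1,9)–(9,9) (column 9); (2,8)–(4,8) (column 8).
Same diagonal: (1,9)–(2,8) (|1−2| = |9−8| = 1); (1,9)–(5,5) (|1−5| = |9−5| = 4); (2,8)–(5,5) (|2−5| = |8−5| = 3); (5,5)–(7,7) (|5−7| = |5−7| = 2); (5,5)–(9,9) (|5−9| = |5−9| = 4); (7,7)–(9,9) (|7−9| = |7−9| = 2).
Total attacking pairs: 8.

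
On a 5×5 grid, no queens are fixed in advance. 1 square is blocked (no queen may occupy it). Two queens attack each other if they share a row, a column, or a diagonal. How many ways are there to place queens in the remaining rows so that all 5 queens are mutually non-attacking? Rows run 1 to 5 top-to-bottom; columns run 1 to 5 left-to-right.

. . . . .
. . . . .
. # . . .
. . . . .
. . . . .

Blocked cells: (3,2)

8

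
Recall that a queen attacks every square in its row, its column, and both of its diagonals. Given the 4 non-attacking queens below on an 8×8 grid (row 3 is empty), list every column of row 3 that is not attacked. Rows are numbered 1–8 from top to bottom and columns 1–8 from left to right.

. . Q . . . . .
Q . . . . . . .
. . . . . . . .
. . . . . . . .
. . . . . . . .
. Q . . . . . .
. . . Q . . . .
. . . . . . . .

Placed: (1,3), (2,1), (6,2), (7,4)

(1,3) attacks row 3 at column 3 and diagonals 1, 5.
(2,1) attacks row 3 at column 1 and diagonals 2.
(6,2) attacks row 3 at column 2 and diagonals 5.
(7,4) attacks row 3 at column 4 and diagonals 8.
Attacked columns: {1, 2, 3, 4, 5, 8}. Safe: {6, 7}.

columns 6, 7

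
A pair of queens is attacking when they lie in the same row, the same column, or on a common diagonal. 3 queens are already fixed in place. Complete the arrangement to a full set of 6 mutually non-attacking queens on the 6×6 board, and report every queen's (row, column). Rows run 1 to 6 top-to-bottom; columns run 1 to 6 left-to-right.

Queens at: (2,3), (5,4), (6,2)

(1,5) (2,3) (3,1) (4,6) (5,4) (6,2)

Row 1: attacked by (2,3)→{2,3,4}; (5,4)→{4}; (6,2)→{2}. Safe: 1, 5, 6. Place at column 5.
Row 3: attacked by (1,5)→{3,5}; (2,3)→{2,3,4}; (5,4)→{2,4,6}; (6,2)→{2,5}. Safe: 1. Place at column 1.
Row 4: attacked by (1,5)→{2,5}; (2,3)→{1,3,5}; (3,1)→{1,2}; (5,4)→{3,4,5}; (6,2)→{2,4}. Safe: 6. Place at column 6.
Columns [5, 3, 1, 6, 4, 2], r−c [-4, -1, 2, -2, 1, 4], r+c [6, 5, 4, 10, 9, 8] are all distinct, so no two queens attack.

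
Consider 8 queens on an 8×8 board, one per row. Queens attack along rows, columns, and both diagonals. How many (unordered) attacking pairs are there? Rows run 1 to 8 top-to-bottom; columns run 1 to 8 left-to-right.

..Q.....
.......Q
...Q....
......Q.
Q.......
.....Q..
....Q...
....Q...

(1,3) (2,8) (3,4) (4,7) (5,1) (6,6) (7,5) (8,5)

Same column: (7,5)–(8,5) (column 5).
Same diagonal: (6,6)–(7,5) (|6−7| = |6−5| = 1).
Total attacking pairs: 2.

2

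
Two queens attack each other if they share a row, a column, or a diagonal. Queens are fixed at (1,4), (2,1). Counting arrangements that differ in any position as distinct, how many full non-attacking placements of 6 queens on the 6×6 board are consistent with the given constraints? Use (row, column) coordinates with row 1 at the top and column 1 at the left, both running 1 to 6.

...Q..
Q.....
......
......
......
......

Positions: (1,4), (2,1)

Branch on row 3: col 3 → 0; col 5 → 1.
Sum: 0 + 1 = 1.

1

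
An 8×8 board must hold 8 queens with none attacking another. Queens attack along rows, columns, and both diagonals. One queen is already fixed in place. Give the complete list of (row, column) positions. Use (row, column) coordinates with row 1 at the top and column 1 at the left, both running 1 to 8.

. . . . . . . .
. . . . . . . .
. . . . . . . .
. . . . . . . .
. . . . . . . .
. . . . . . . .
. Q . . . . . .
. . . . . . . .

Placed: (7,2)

(1,7) (2,5) (3,3) (4,1) (5,6) (6,8) (7,2) (8,4)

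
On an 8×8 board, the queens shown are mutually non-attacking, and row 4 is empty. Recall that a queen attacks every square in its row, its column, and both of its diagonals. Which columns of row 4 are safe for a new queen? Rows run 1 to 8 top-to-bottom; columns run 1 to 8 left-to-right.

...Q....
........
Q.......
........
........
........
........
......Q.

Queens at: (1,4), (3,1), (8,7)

columns 5, 6, 8

(1,4) attacks row 4 at column 4 and diagonals 1, 7.
(3,1) attacks row 4 at column 1 and diagonals 2.
(8,7) attacks row 4 at column 7 and diagonals 3.
Attacked columns: {1, 2, 3, 4, 7}. Safe: {5, 6, 8}.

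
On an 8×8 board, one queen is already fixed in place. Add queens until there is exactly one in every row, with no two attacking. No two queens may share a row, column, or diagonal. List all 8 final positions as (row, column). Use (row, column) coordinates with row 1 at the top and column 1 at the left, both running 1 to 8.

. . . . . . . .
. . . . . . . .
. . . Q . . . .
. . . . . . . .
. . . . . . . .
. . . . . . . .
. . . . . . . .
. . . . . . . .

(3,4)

Row 1: attacked by (3,4)→{2,4,6}. Safe: 1, 3, 5, 7, 8. Place at column 1.
Row 2: attacked by (1,1)→{1,2}; (3,4)→{3,4,5}. Safe: 6, 7, 8. Place at column 7.
Row 4: attacked by (1,1)→{1,4}; (2,7)→{5,7}; (3,4)→{3,4,5}. Safe: 2, 6, 8. Place at column 6.
Row 5: attacked by (1,1)→{1,5}; (2,7)→{4,7}; (3,4)→{2,4,6}; (4,6)→{5,6,7}. Safe: 3, 8. Place at column 8.
Row 6: attacked by (1,1)→{1,6}; (2,7)→{3,7}; (3,4)→{1,4,7}; (4,6)→{4,6,8}; (5,8)→{7,8}. Safe: 2, 5. Place at column 2.
Row 7: attacked by (1,1)→{1,7}; (2,7)→{2,7}; (3,4)→{4,8}; (4,6)→{3,6}; (5,8)→{6,8}; (6,2)→{1,2,3}. Safe: 5. Place at column 5.
Row 8: attacked by (1,1)→{1,8}; (2,7)→{1,7}; (3,4)→{4}; (4,6)→{2,6}; (5,8)→{5,8}; (6,2)→{2,4}; (7,5)→{4,5,6}. Safe: 3. Place at column 3.
Columns [1, 7, 4, 6, 8, 2, 5, 3], r−c [0, -5, -1, -2, -3, 4, 2, 5], r+c [2, 9, 7, 10, 13, 8, 12, 11] are all distinct, so no two queens attack.

(1,1) (2,7) (3,4) (4,6) (5,8) (6,2) (7,5) (8,3)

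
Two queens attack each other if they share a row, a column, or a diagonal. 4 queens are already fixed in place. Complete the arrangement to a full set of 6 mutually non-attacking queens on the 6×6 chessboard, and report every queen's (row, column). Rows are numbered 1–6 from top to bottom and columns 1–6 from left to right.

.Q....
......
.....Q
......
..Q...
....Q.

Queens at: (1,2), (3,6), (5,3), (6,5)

(1,2) (2,4) (3,6) (4,1) (5,3) (6,5)

Row 2: attacked by (1,2)→{1,2,3}; (3,6)→{5,6}; (5,3)→{3,6}; (6,5)→{1,5}. Safe: 4. Place at column 4.
Row 4: attacked by (1,2)→{2,5}; (2,4)→{2,4,6}; (3,6)→{5,6}; (5,3)→{2,3,4}; (6,5)→{3,5}. Safe: 1. Place at column 1.
Columns [2, 4, 6, 1, 3, 5], r−c [-1, -2, -3, 3, 2, 1], r+c [3, 6, 9, 5, 8, 11] are all distinct, so no two queens attack.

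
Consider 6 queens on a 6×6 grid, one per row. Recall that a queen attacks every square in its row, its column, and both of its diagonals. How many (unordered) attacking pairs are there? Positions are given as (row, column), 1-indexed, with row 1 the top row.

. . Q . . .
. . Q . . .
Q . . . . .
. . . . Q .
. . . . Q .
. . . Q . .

Same column: (1,3)–(2,3) (column 3); (4,5)–(5,5) (column 5).
Same diagonal: (1,3)–(3,1) (|1−3| = |3−1| = 2); (2,3)–(4,5) (|2−4| = |3−5| = 2); (3,1)–(6,4) (|3−6| = |1−4| = 3); (5,5)–(6,4) (|5−6| = |5−4| = 1).
Total attacking pairs: 6.

6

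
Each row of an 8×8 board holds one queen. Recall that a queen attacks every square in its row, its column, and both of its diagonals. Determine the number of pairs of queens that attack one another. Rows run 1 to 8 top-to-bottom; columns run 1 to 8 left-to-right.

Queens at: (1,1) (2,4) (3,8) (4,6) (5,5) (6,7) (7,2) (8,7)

Same column: (6,7)–(8,7) (column 7).
Same diagonal: (1,1)–(5,5) (|1−5| = |1−5| = 4); (2,4)–(4,6) (|2−4| = |4−6| = 2); (4,6)–(5,5) (|4−5| = |6−5| = 1).
Total attacking pairs: 4.

4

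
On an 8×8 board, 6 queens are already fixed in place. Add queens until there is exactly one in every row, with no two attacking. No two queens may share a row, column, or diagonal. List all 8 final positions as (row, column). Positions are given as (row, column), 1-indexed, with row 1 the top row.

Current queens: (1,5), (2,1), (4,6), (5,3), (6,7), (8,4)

Row 3: attacked by (1,5)→{3,5,7}; (2,1)→{1,2}; (4,6)→{5,6,7}; (5,3)→{1,3,5}; (6,7)→{4,7}; (8,4)→{4}. Safe: 8. Place at column 8.
Row 7: attacked by (1,5)→{5}; (2,1)→{1,6}; (3,8)→{4,8}; (4,6)→{3,6}; (5,3)→{1,3,5}; (6,7)→{6,7,8}; (8,4)→{3,4,5}. Safe: 2. Place at column 2.
Columns [5, 1, 8, 6, 3, 7, 2, 4], r−c [-4, 1, -5, -2, 2, -1, 5, 4], r+c [6, 3, 11, 10, 8, 13, 9, 12] are all distinct, so no two queens attack.

(1,5) (2,1) (3,8) (4,6) (5,3) (6,7) (7,2) (8,4)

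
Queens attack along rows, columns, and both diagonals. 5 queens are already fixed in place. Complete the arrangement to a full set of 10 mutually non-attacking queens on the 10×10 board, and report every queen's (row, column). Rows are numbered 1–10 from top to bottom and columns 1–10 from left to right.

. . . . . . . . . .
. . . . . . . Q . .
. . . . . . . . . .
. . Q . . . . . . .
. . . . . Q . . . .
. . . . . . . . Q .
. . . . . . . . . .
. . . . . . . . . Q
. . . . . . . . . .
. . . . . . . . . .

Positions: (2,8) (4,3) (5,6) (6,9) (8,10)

(1,5) (2,8) (3,1) (4,3) (5,6) (6,9) (7,7) (8,10) (9,4) (10,2)

Row 1: attacked by (2,8)→{7,8,9}; (4,3)→{3,6}; (5,6)→{2,6,10}; (6,9)→{4,9}; (8,10)→{3,10}. Safe: 1, 5. Place at column 5.
Row 3: attacked by (1,5)→{3,5,7}; (2,8)→{7,8,9}; (4,3)→{2,3,4}; (5,6)→{4,6,8}; (6,9)→{6,9}; (8,10)→{5,10}. Safe: 1. Place at column 1.
Row 7: attacked by (1,5)→{5}; (2,8)→{3,8}; (3,1)→{1,5}; (4,3)→{3,6}; (5,6)→{4,6,8}; (6,9)→{8,9,10}; (8,10)→{9,10}. Safe: 2, 7. Place at column 7.
Row 9: attacked by (1,5)→{5}; (2,8)→{1,8}; (3,1)→{1,7}; (4,3)→{3,8}; (5,6)→{2,6,10}; (6,9)→{6,9}; (7,7)→{5,7,9}; (8,10)→{9,10}. Safe: 4. Place at column 4.
Row 10: attacked by (1,5)→{5}; (2,8)→{8}; (3,1)→{1,8}; (4,3)→{3,9}; (5,6)→{1,6}; (6,9)→{5,9}; (7,7)→{4,7,10}; (8,10)→{8,10}; (9,4)→{3,4,5}. Safe: 2. Place at column 2.
Columns [5, 8, 1, 3, 6, 9, 7, 10, 4, 2], r−c [-4, -6, 2, 1, -1, -3, 0, -2, 5, 8], r+c [6, 10, 4, 7, 11, 15, 14, 18, 13, 12] are all distinct, so no two queens attack.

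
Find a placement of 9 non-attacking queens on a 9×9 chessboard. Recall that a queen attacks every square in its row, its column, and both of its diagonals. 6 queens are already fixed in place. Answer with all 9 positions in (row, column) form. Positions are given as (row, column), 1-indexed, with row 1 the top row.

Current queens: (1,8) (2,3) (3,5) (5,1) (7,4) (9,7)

Row 4: attacked by (1,8)→{5,8}; (2,3)→{1,3,5}; (3,5)→{4,5,6}; (5,1)→{1,2}; (7,4)→{1,4,7}; (9,7)→{2,7}. Safe: 9. Place at column 9.
Row 6: attacked by (1,8)→{3,8}; (2,3)→{3,7}; (3,5)→{2,5,8}; (4,9)→{7,9}; (5,1)→{1,2}; (7,4)→{3,4,5}; (9,7)→{4,7}. Safe: 6. Place at column 6.
Row 8: attacked by (1,8)→{1,8}; (2,3)→{3,9}; (3,5)→{5}; (4,9)→{5,9}; (5,1)→{1,4}; (6,6)→{4,6,8}; (7,4)→{3,4,5}; (9,7)→{6,7,8}. Safe: 2. Place at column 2.
Columns [8, 3, 5, 9, 1, 6, 4, 2, 7], r−c [-7, -1, -2, -5, 4, 0, 3, 6, 2], r+c [9, 5, 8, 13, 6, 12, 11, 10, 16] are all distinct, so no two queens attack.

(1,8) (2,3) (3,5) (4,9) (5,1) (6,6) (7,4) (8,2) (9,7)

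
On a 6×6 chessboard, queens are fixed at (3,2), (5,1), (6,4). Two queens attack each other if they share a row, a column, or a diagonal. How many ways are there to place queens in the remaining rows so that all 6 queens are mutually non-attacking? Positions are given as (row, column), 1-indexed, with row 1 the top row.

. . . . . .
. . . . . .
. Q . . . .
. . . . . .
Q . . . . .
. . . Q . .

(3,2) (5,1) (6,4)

Branch on row 1: col 3 → 1; col 6 → 0.
Sum: 1 + 0 = 1.

1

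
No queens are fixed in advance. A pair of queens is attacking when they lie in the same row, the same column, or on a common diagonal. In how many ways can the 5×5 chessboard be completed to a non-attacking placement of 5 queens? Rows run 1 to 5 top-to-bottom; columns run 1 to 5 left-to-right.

10

Branch on row 1: col 1 → 2; col 2 → 2; col 3 → 2; col 4 → 2; col 5 → 2.
Sum: 2 + 2 + 2 + 2 + 2 = 10.
(This is the classic 5-queens count.)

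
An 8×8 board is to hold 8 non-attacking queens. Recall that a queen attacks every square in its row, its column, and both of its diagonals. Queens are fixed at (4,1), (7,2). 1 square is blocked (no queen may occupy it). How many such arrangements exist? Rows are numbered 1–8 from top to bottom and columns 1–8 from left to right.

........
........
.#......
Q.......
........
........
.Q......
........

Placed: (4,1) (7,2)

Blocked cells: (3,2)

Branch on row 1: col 3 → 1; col 5 → 1; col 6 → 1; col 7 → 1.
Sum: 1 + 1 + 1 + 1 = 4.

4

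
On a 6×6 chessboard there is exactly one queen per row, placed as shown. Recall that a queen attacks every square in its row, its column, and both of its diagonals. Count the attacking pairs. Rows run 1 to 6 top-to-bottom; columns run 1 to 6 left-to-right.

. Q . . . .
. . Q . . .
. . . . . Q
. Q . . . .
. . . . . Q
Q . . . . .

Same column: (1,2)–(4,2) (column 2); (3,6)–(5,6) (column 6).
Same diagonal: (1,2)–(2,3) (|1−2| = |2−3| = 1); (1,2)–(5,6) (|1−5| = |2−6| = 4); (2,3)–(5,6) (|2−5| = |3−6| = 3).
Total attacking pairs: 5.

5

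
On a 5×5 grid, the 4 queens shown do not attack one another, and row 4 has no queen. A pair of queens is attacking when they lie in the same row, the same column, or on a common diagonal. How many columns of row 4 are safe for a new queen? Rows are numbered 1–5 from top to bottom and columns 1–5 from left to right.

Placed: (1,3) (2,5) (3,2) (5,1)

1

(1,3) attacks row 4 at column 3.
(2,5) attacks row 4 at column 5 and diagonals 3.
(3,2) attacks row 4 at column 2 and diagonals 1, 3.
(5,1) attacks row 4 at column 1 and diagonals 2.
Attacked columns: {1, 2, 3, 5}. Safe: {4}.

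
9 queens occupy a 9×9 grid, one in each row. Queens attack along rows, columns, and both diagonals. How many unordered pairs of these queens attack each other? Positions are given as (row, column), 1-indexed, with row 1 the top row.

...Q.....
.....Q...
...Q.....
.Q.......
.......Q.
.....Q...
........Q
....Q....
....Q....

Same column: (1,4)–(3,4) (column 4); (2,6)–(6,6) (column 6); (8,5)–(9,5) (column 5).
Same diagonal: (1,4)–(5,8) (|1−5| = |4−8| = 4); (5,8)–(8,5) (|5−8| = |8−5| = 3).
Total attacking pairs: 5.

5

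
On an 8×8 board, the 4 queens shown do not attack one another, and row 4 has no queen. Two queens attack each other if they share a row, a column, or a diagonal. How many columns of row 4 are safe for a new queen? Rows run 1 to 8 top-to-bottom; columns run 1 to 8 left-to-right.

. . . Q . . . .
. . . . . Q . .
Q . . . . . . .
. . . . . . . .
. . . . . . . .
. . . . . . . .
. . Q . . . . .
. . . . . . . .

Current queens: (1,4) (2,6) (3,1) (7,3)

1

(1,4) attacks row 4 at column 4 and diagonals 1, 7.
(2,6) attacks row 4 at column 6 and diagonals 4, 8.
(3,1) attacks row 4 at column 1 and diagonals 2.
(7,3) attacks row 4 at column 3 and diagonals 6.
Attacked columns: {1, 2, 3, 4, 6, 7, 8}. Safe: {5}.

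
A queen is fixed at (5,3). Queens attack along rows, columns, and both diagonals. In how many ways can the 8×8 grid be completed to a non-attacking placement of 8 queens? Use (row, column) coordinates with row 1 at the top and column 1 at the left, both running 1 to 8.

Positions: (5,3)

Branch on row 1: col 1 → 1; col 2 → 3; col 4 → 0; col 5 → 6; col 6 → 2; col 8 → 0.
Sum: 1 + 3 + 0 + 6 + 2 + 0 = 12.

12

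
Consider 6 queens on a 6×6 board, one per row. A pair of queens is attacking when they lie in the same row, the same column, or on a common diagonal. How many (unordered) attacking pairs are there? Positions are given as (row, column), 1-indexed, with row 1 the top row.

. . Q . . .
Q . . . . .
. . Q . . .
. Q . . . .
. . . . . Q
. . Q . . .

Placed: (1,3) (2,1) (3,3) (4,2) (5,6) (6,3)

Same column: (1,3)–(3,3) (column 3); (1,3)–(6,3) (column 3); (3,3)–(6,3) (column 3).
Same diagonal: (3,3)–(4,2) (|3−4| = |3−2| = 1).
Total attacking pairs: 4.

4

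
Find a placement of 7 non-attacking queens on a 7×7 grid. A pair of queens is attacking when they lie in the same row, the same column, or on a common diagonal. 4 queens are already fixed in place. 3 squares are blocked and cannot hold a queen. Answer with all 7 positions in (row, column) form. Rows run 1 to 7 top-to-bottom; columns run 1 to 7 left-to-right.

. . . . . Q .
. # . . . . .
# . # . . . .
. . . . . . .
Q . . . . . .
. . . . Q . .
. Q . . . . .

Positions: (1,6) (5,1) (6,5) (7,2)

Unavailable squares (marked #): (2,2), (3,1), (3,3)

(1,6) (2,3) (3,7) (4,4) (5,1) (6,5) (7,2)

Row 2: attacked by (1,6)→{5,6,7}; (5,1)→{1,4}; (6,5)→{1,5}; (7,2)→{2,7}. Blocked: 2. Safe: 3. Place at column 3.
Row 3: attacked by (1,6)→{4,6}; (2,3)→{2,3,4}; (5,1)→{1,3}; (6,5)→{2,5}; (7,2)→{2,6}. Blocked: 1,3. Safe: 7. Place at column 7.
Row 4: attacked by (1,6)→{3,6}; (2,3)→{1,3,5}; (3,7)→{6,7}; (5,1)→{1,2}; (6,5)→{3,5,7}; (7,2)→{2,5}. Safe: 4. Place at column 4.
Columns [6, 3, 7, 4, 1, 5, 2], r−c [-5, -1, -4, 0, 4, 1, 5], r+c [7, 5, 10, 8, 6, 11, 9] are all distinct, so no two queens attack.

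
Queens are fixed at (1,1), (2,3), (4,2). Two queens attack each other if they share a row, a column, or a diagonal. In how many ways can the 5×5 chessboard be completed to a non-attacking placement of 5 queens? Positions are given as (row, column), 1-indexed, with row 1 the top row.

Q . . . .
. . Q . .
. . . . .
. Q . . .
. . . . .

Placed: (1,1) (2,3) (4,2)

1

Branch on row 3: col 5 → 1.
Sum: 1 = 1.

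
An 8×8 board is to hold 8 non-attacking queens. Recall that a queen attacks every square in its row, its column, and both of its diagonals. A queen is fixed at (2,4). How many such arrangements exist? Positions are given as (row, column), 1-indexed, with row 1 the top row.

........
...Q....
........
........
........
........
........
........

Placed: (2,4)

8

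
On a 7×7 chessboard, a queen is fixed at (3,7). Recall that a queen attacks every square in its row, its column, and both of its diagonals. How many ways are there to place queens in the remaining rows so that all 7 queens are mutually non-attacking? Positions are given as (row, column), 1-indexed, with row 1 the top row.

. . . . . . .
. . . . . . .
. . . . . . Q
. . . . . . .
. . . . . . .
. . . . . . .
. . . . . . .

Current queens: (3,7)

Branch on row 1: col 1 → 1; col 2 → 1; col 3 → 1; col 4 → 1; col 6 → 2.
Sum: 1 + 1 + 1 + 1 + 2 = 6.

6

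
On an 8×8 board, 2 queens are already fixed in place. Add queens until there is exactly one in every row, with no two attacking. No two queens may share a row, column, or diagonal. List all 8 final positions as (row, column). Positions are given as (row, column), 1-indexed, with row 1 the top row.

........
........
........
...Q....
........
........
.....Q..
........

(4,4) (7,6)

(1,5) (2,7) (3,1) (4,4) (5,2) (6,8) (7,6) (8,3)

Row 1: attacked by (4,4)→{1,4,7}; (7,6)→{6}. Safe: 2, 3, 5, 8. Place at column 5.
Row 2: attacked by (1,5)→{4,5,6}; (4,4)→{2,4,6}; (7,6)→{1,6}. Safe: 3, 7, 8. Place at column 7.
Row 3: attacked by (1,5)→{3,5,7}; (2,7)→{6,7,8}; (4,4)→{3,4,5}; (7,6)→{2,6}. Safe: 1. Place at column 1.
Row 5: attacked by (1,5)→{1,5}; (2,7)→{4,7}; (3,1)→{1,3}; (4,4)→{3,4,5}; (7,6)→{4,6,8}. Safe: 2. Place at column 2.
Row 6: attacked by (1,5)→{5}; (2,7)→{3,7}; (3,1)→{1,4}; (4,4)→{2,4,6}; (5,2)→{1,2,3}; (7,6)→{5,6,7}. Safe: 8. Place at column 8.
Row 8: attacked by (1,5)→{5}; (2,7)→{1,7}; (3,1)→{1,6}; (4,4)→{4,8}; (5,2)→{2,5}; (6,8)→{6,8}; (7,6)→{5,6,7}. Safe: 3. Place at column 3.
Columns [5, 7, 1, 4, 2, 8, 6, 3], r−c [-4, -5, 2, 0, 3, -2, 1, 5], r+c [6, 9, 4, 8, 7, 14, 13, 11] are all distinct, so no two queens attack.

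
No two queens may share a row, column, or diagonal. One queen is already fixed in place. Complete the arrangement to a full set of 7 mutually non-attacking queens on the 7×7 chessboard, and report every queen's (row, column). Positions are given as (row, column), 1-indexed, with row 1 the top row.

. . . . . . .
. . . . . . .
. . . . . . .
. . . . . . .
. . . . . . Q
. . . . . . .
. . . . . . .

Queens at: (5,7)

(1,2) (2,5) (3,1) (4,4) (5,7) (6,3) (7,6)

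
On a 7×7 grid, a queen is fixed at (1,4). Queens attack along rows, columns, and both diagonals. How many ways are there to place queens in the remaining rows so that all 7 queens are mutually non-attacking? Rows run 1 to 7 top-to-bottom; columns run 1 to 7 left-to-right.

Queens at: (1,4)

Branch on row 2: col 1 → 2; col 2 → 1; col 6 → 1; col 7 → 2.
Sum: 2 + 1 + 1 + 2 = 6.

6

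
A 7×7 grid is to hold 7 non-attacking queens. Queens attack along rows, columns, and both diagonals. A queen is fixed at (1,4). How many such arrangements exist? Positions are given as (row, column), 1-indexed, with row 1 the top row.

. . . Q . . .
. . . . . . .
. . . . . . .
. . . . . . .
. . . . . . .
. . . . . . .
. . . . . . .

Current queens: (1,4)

6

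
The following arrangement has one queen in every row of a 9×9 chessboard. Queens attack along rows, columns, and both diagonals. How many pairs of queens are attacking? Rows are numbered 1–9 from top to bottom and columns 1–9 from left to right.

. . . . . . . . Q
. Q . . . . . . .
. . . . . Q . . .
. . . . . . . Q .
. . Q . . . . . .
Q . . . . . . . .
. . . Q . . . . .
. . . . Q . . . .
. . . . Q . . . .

2

Same column: (8,5)–(9,5) (column 5).
Same diagonal: (7,4)–(8,5) (|7−8| = |4−5| = 1).
Total attacking pairs: 2.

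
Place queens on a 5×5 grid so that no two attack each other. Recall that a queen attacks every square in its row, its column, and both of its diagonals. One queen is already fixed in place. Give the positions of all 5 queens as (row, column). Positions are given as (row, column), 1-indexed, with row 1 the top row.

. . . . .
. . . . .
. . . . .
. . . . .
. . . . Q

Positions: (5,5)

Row 1: attacked by (5,5)→{1,5}. Safe: 2, 3, 4. Place at column 2.
Row 2: attacked by (1,2)→{1,2,3}; (5,5)→{2,5}. Safe: 4. Place at column 4.
Row 3: attacked by (1,2)→{2,4}; (2,4)→{3,4,5}; (5,5)→{3,5}. Safe: 1. Place at column 1.
Row 4: attacked by (1,2)→{2,5}; (2,4)→{2,4}; (3,1)→{1,2}; (5,5)→{4,5}. Safe: 3. Place at column 3.
Columns [2, 4, 1, 3, 5], r−c [-1, -2, 2, 1, 0], r+c [3, 6, 4, 7, 10] are all distinct, so no two queens attack.

(1,2) (2,4) (3,1) (4,3) (5,5)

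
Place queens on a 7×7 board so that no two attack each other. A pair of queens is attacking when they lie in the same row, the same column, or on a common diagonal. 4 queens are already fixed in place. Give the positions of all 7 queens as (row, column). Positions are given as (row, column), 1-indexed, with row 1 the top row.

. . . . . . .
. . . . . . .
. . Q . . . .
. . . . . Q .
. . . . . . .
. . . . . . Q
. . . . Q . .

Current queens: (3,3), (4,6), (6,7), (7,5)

Row 1: attacked by (3,3)→{1,3,5}; (4,6)→{3,6}; (6,7)→{2,7}; (7,5)→{5}. Safe: 4. Place at column 4.
Row 2: attacked by (1,4)→{3,4,5}; (3,3)→{2,3,4}; (4,6)→{4,6}; (6,7)→{3,7}; (7,5)→{5}. Safe: 1. Place at column 1.
Row 5: attacked by (1,4)→{4}; (2,1)→{1,4}; (3,3)→{1,3,5}; (4,6)→{5,6,7}; (6,7)→{6,7}; (7,5)→{3,5,7}. Safe: 2. Place at column 2.
Columns [4, 1, 3, 6, 2, 7, 5], r−c [-3, 1, 0, -2, 3, -1, 2], r+c [5, 3, 6, 10, 7, 13, 12] are all distinct, so no two queens attack.

(1,4) (2,1) (3,3) (4,6) (5,2) (6,7) (7,5)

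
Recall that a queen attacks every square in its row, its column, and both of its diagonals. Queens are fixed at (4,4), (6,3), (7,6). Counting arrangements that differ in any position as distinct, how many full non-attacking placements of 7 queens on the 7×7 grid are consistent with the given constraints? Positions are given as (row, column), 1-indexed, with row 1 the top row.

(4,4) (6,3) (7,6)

2

Branch on row 1: col 2 → 2; col 5 → 0.
Sum: 2 + 0 = 2.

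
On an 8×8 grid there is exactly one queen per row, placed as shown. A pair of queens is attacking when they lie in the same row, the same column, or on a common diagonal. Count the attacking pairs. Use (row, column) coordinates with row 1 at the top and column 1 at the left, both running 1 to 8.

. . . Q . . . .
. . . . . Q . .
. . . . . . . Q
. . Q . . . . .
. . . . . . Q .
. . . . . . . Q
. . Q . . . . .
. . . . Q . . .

3

Same column: (3,8)–(6,8) (column 8); (4,3)–(7,3) (column 3).
Same diagonal: (5,7)–(6,8) (|5−6| = |7−8| = 1).
Total attacking pairs: 3.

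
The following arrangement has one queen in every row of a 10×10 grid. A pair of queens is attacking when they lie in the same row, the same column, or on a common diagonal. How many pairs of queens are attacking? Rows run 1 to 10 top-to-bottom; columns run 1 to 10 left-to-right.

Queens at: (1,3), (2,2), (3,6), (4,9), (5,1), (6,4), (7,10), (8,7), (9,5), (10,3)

5

Same column: (1,3)–(10,3) (column 3).
Same diagonal: (1,3)–(2,2) (|1−2| = |3−2| = 1); (3,6)–(7,10) (|3−7| = |6−10| = 4); (4,9)–(10,3) (|4−10| = |9−3| = 6); (5,1)–(9,5) (|5−9| = |1−5| = 4).
Total attacking pairs: 5.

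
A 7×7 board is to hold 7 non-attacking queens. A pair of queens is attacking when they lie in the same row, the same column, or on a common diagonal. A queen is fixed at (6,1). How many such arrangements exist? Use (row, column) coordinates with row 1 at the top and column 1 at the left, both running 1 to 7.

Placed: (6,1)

7

Branch on row 1: col 2 → 1; col 3 → 1; col 4 → 2; col 5 → 2; col 7 → 1.
Sum: 1 + 1 + 2 + 2 + 1 = 7.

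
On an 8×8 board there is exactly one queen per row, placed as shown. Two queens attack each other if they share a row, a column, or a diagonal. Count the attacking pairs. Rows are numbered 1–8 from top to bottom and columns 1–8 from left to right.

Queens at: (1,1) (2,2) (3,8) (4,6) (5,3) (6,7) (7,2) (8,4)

2

Same column: (2,2)–(7,2) (column 2).
Same diagonal: (1,1)–(2,2) (|1−2| = |1−2| = 1).
Total attacking pairs: 2.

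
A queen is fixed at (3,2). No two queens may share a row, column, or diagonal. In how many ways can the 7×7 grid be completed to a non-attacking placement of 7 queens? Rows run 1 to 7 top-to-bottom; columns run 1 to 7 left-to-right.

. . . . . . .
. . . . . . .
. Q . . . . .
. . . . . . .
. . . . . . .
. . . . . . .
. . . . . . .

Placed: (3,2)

6

Branch on row 1: col 1 → 1; col 3 → 2; col 5 → 2; col 6 → 1; col 7 → 0.
Sum: 1 + 2 + 2 + 1 + 0 = 6.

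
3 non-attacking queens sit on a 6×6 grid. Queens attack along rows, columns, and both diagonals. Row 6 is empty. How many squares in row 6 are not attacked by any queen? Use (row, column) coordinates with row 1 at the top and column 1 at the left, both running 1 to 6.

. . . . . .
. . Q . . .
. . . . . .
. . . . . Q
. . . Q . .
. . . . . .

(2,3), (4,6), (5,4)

2

(2,3) attacks row 6 at column 3.
(4,6) attacks row 6 at column 6 and diagonals 4.
(5,4) attacks row 6 at column 4 and diagonals 3, 5.
Attacked columns: {3, 4, 5, 6}. Safe: {1, 2}.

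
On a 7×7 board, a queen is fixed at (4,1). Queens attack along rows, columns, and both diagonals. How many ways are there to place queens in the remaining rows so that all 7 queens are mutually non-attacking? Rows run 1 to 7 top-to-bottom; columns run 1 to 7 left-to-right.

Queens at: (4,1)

6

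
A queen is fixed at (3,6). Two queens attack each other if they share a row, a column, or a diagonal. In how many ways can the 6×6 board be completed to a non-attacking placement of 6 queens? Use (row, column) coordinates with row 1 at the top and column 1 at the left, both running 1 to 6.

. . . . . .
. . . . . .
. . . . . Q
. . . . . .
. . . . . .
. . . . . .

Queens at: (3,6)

Branch on row 1: col 1 → 0; col 2 → 1; col 3 → 0; col 5 → 0.
Sum: 0 + 1 + 0 + 0 = 1.

1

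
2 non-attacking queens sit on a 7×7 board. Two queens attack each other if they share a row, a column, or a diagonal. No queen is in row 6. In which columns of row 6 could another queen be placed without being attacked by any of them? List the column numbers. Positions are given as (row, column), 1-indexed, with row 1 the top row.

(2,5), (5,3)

columns 6, 7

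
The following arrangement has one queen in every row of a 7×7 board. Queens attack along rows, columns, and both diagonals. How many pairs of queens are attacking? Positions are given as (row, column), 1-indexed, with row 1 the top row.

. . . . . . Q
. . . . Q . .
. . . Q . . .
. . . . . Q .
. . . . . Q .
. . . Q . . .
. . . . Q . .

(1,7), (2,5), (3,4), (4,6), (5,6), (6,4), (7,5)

7

Same column: (2,5)–(7,5) (column 5); (3,4)–(6,4) (column 4); (4,6)–(5,6) (column 6).
Same diagonal: (2,5)–(3,4) (|2−3| = |5−4| = 1); (3,4)–(5,6) (|3−5| = |4−6| = 2); (4,6)–(6,4) (|4−6| = |6−4| = 2); (6,4)–(7,5) (|6−7| = |4−5| = 1).
Total attacking pairs: 7.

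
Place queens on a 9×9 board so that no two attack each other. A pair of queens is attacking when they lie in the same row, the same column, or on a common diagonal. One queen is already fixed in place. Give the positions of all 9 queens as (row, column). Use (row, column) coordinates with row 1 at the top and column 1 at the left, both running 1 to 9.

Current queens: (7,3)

(1,2) (2,9) (3,6) (4,4) (5,7) (6,1) (7,3) (8,5) (9,8)

Row 1: attacked by (7,3)→{3,9}. Safe: 1, 2, 4, 5, 6, 7, 8. Place at column 2.
Row 2: attacked by (1,2)→{1,2,3}; (7,3)→{3,8}. Safe: 4, 5, 6, 7, 9. Place at column 9.
Row 3: attacked by (1,2)→{2,4}; (2,9)→{8,9}; (7,3)→{3,7}. Safe: 1, 5, 6. Place at column 6.
Row 4: attacked by (1,2)→{2,5}; (2,9)→{7,9}; (3,6)→{5,6,7}; (7,3)→{3,6}. Safe: 1, 4, 8. Place at column 4.
Row 5: attacked by (1,2)→{2,6}; (2,9)→{6,9}; (3,6)→{4,6,8}; (4,4)→{3,4,5}; (7,3)→{1,3,5}. Safe: 7. Place at column 7.
Row 6: attacked by (1,2)→{2,7}; (2,9)→{5,9}; (3,6)→{3,6,9}; (4,4)→{2,4,6}; (5,7)→{6,7,8}; (7,3)→{2,3,4}. Safe: 1. Place at column 1.
Row 8: attacked by (1,2)→{2,9}; (2,9)→{3,9}; (3,6)→{1,6}; (4,4)→{4,8}; (5,7)→{4,7}; (6,1)→{1,3}; (7,3)→{2,3,4}. Safe: 5. Place at column 5.
Row 9: attacked by (1,2)→{2}; (2,9)→{2,9}; (3,6)→{6}; (4,4)→{4,9}; (5,7)→{3,7}; (6,1)→{1,4}; (7,3)→{1,3,5}; (8,5)→{4,5,6}. Safe: 8. Place at column 8.
Columns [2, 9, 6, 4, 7, 1, 3, 5, 8], r−c [-1, -7, -3, 0, -2, 5, 4, 3, 1], r+c [3, 11, 9, 8, 12, 7, 10, 13, 17] are all distinct, so no two queens attack.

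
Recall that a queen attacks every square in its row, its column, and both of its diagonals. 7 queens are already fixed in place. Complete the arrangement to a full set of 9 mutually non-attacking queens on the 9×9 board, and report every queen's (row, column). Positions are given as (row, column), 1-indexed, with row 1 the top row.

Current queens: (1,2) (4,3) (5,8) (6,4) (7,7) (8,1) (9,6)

(1,2) (2,9) (3,5) (4,3) (5,8) (6,4) (7,7) (8,1) (9,6)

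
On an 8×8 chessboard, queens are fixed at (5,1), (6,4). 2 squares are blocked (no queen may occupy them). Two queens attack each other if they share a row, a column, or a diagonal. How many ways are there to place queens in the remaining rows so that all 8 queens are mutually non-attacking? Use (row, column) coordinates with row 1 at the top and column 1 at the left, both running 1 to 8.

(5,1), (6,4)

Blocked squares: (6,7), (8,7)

Branch on row 1: col 2 → 2; col 3 → 1; col 6 → 1; col 7 → 1; col 8 → 0.
Sum: 2 + 1 + 1 + 1 + 0 = 5.

5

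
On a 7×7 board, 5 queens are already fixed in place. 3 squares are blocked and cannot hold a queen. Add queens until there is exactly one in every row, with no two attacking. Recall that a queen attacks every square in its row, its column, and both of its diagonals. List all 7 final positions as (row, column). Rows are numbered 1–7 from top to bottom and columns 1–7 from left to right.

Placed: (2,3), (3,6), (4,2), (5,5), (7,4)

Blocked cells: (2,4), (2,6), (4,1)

(1,7) (2,3) (3,6) (4,2) (5,5) (6,1) (7,4)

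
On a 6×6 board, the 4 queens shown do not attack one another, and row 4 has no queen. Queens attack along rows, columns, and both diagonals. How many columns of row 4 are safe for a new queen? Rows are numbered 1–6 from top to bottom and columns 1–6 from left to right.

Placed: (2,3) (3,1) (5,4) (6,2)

1

(2,3) attacks row 4 at column 3 and diagonals 1, 5.
(3,1) attacks row 4 at column 1 and diagonals 2.
(5,4) attacks row 4 at column 4 and diagonals 3, 5.
(6,2) attacks row 4 at column 2 and diagonals 4.
Attacked columns: {1, 2, 3, 4, 5}. Safe: {6}.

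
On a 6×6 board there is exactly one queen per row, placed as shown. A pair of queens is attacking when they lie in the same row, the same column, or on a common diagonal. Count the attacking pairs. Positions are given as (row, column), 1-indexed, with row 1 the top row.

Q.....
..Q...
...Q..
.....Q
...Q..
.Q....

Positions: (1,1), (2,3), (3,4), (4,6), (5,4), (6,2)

2

Same column: (3,4)–(5,4) (column 4).
Same diagonal: (2,3)–(3,4) (|2−3| = |3−4| = 1).
Total attacking pairs: 2.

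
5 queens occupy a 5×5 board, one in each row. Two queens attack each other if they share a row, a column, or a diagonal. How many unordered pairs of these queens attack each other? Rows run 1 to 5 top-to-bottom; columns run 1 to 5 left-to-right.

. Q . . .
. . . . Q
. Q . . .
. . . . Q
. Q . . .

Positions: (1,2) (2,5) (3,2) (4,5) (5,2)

6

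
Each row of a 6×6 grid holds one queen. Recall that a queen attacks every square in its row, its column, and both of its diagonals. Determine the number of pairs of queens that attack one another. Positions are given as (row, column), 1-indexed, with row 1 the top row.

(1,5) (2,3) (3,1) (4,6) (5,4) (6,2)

0

All columns are distinct and no two queens satisfy |Δrow| = |Δcol|, so no pair attacks.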